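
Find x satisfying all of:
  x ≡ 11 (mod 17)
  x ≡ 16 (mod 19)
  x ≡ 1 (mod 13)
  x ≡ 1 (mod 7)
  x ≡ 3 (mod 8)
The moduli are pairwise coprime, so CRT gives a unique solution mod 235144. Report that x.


Product of moduli M = 17 · 19 · 13 · 7 · 8 = 235144.
Merge one congruence at a time:
  Start: x ≡ 11 (mod 17).
  Combine with x ≡ 16 (mod 19); new modulus lcm = 323.
    Write x = 11 + 17·t and substitute into x ≡ 16 (mod 19): 17·t ≡ 16 − 11 = 5 (mod 19).
    The inverse of 17 mod 19 is 9 (since 17·9 = 153 = 8·19 + 1), so t ≡ 9·5 = 45 ≡ 7 (mod 19).
    Then x = 11 + 17·7 = 130, valid modulo lcm(17, 19) = 323: x ≡ 130 (mod 323).
  Combine with x ≡ 1 (mod 13); new modulus lcm = 4199.
    Write x = 130 + 323·t and substitute into x ≡ 1 (mod 13): 323·t ≡ 1 − 130 = -129 (mod 13).
    Reduce coefficients mod 13: 11·t ≡ 1 (mod 13).
    The inverse of 11 mod 13 is 6 (since 11·6 = 66 = 5·13 + 1), so t ≡ 6·1 = 6 ≡ 6 (mod 13).
    Then x = 130 + 323·6 = 2068, valid modulo lcm(323, 13) = 4199: x ≡ 2068 (mod 4199).
  Combine with x ≡ 1 (mod 7); new modulus lcm = 29393.
    Write x = 2068 + 4199·t and substitute into x ≡ 1 (mod 7): 4199·t ≡ 1 − 2068 = -2067 (mod 7).
    Reduce coefficients mod 7: 6·t ≡ 5 (mod 7).
    The inverse of 6 mod 7 is 6 (since 6·6 = 36 = 5·7 + 1), so t ≡ 6·5 = 30 ≡ 2 (mod 7).
    Then x = 2068 + 4199·2 = 10466, valid modulo lcm(4199, 7) = 29393: x ≡ 10466 (mod 29393).
  Combine with x ≡ 3 (mod 8); new modulus lcm = 235144.
    Write x = 10466 + 29393·t and substitute into x ≡ 3 (mod 8): 29393·t ≡ 3 − 10466 = -10463 (mod 8).
    Reduce coefficients mod 8: 1·t ≡ 1 (mod 8).
    So t ≡ 1 (mod 8).
    Then x = 10466 + 29393·1 = 39859, valid modulo lcm(29393, 8) = 235144: x ≡ 39859 (mod 235144).
Verify against each original: 39859 mod 17 = 11, 39859 mod 19 = 16, 39859 mod 13 = 1, 39859 mod 7 = 1, 39859 mod 8 = 3.

x ≡ 39859 (mod 235144).


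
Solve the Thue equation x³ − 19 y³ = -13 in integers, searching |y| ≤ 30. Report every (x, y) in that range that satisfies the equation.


The equation is x³ - 19y³ = -13. For fixed y, x³ = 19·y³ − 13, so a solution requires the RHS to be a perfect cube.
Strategy: iterate y from -30 to 30, compute RHS = 19·y³ − 13, and check whether it is a (positive or negative) perfect cube.
Check small values of y:
  y = 0: RHS = -13 is not a perfect cube.
  y = 1: RHS = 6 is not a perfect cube.
  y = -1: RHS = -32 is not a perfect cube.
  y = 2: RHS = 139 is not a perfect cube.
  y = -2: RHS = -165 is not a perfect cube.
  y = 3: RHS = 500 is not a perfect cube.
  y = -3: RHS = -526 is not a perfect cube.
Continuing the search up to |y| = 30 finds no solutions either.
No (x, y) in the scanned range satisfies the equation.

No integer solutions with |y| ≤ 30.


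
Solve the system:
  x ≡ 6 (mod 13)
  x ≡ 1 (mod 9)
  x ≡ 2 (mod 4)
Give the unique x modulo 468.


Moduli 13, 9, 4 are pairwise coprime; by CRT there is a unique solution modulo M = 13 · 9 · 4 = 468.
Solve pairwise, accumulating the modulus:
  Start with x ≡ 6 (mod 13).
  Combine with x ≡ 1 (mod 9): since gcd(13, 9) = 1, we get a unique residue mod 117.
    Write x = 6 + 13·t and substitute into x ≡ 1 (mod 9): 13·t ≡ 1 − 6 = -5 (mod 9).
    Reduce coefficients mod 9: 4·t ≡ 4 (mod 9).
    The inverse of 4 mod 9 is 7 (since 4·7 = 28 = 3·9 + 1), so t ≡ 7·4 = 28 ≡ 1 (mod 9).
    Then x = 6 + 13·1 = 19, valid modulo lcm(13, 9) = 117: x ≡ 19 (mod 117).
  Combine with x ≡ 2 (mod 4): since gcd(117, 4) = 1, we get a unique residue mod 468.
    Write x = 19 + 117·t and substitute into x ≡ 2 (mod 4): 117·t ≡ 2 − 19 = -17 (mod 4).
    Reduce coefficients mod 4: 1·t ≡ 3 (mod 4).
    So t ≡ 3 (mod 4).
    Then x = 19 + 117·3 = 370, valid modulo lcm(117, 4) = 468: x ≡ 370 (mod 468).
Verify: 370 mod 13 = 6 ✓, 370 mod 9 = 1 ✓, 370 mod 4 = 2 ✓.

x ≡ 370 (mod 468).


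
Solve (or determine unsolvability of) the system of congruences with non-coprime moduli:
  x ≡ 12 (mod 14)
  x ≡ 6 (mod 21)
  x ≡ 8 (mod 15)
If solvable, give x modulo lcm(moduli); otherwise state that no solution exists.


Moduli 14, 21, 15 are not pairwise coprime, so CRT works modulo lcm(m_i) when all pairwise compatibility conditions hold.
Pairwise compatibility: gcd(m_i, m_j) must divide a_i - a_j for every pair.
Merge one congruence at a time:
  Start: x ≡ 12 (mod 14).
  Combine with x ≡ 6 (mod 21): gcd(14, 21) = 7, and 6 - 12 = -6 is NOT divisible by 7.
    ⇒ system is inconsistent (no integer solution).

No solution (the system is inconsistent).


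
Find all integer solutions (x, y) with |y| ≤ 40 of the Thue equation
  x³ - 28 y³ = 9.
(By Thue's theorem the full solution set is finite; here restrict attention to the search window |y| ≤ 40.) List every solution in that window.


The equation is x³ - 28y³ = 9. For fixed y, x³ = 28·y³ + 9, so a solution requires the RHS to be a perfect cube.
Strategy: iterate y from -40 to 40, compute RHS = 28·y³ + 9, and check whether it is a (positive or negative) perfect cube.
Check small values of y:
  y = 0: RHS = 9 is not a perfect cube.
  y = 1: RHS = 37 is not a perfect cube.
  y = -1: RHS = -19 is not a perfect cube.
  y = 2: RHS = 233 is not a perfect cube.
  y = -2: RHS = -215 is not a perfect cube.
  y = 3: RHS = 765 is not a perfect cube.
  y = -3: RHS = -747 is not a perfect cube.
Continuing the search up to |y| = 40 finds no solutions either.
No (x, y) in the scanned range satisfies the equation.

No integer solutions with |y| ≤ 40.


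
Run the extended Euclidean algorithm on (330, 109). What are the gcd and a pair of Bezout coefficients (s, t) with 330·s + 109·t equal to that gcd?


Euclidean algorithm on (330, 109) — divide until remainder is 0:
  330 = 3 · 109 + 3
  109 = 36 · 3 + 1
  3 = 3 · 1 + 0
gcd(330, 109) = 1.
Track Bezout coefficients alongside the remainders: start with r₀ = 330 = a·1 + b·0 (s = 1, t = 0) and r₁ = 109 = a·0 + b·1 (s = 0, t = 1); each new remainder r_{k+1} = r_{k-1} − q_k·r_k inherits s_{k+1} = s_{k-1} − q_k·s_k, t_{k+1} = t_{k-1} − q_k·t_k, so r_k = a·s_k + b·t_k at every step:
  q = 3: r = 3, s = 1 − 3·0 = 1, t = 0 − 3·1 = -3  (check: 330·1 + 109·(-3) = 3)
  q = 36: r = 1, s = 0 − 36·1 = -36, t = 1 − 36·(-3) = 109  (check: 330·(-36) + 109·109 = 1)
The row with r = 1 (the gcd) gives the Bezout coefficients s = -36, t = 109.
Result: 330 · (-36) + 109 · (109) = 1.

gcd(330, 109) = 1; s = -36, t = 109 (check: 330·(-36) + 109·109 = 1).


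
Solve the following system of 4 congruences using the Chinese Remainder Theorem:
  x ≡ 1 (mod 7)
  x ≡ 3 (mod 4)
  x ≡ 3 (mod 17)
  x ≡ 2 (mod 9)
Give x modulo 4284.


Product of moduli M = 7 · 4 · 17 · 9 = 4284.
Merge one congruence at a time:
  Start: x ≡ 1 (mod 7).
  Combine with x ≡ 3 (mod 4); new modulus lcm = 28.
    Write x = 1 + 7·t and substitute into x ≡ 3 (mod 4): 7·t ≡ 3 − 1 = 2 (mod 4).
    Reduce coefficients mod 4: 3·t ≡ 2 (mod 4).
    The inverse of 3 mod 4 is 3 (since 3·3 = 9 = 2·4 + 1), so t ≡ 3·2 = 6 ≡ 2 (mod 4).
    Then x = 1 + 7·2 = 15, valid modulo lcm(7, 4) = 28: x ≡ 15 (mod 28).
  Combine with x ≡ 3 (mod 17); new modulus lcm = 476.
    Write x = 15 + 28·t and substitute into x ≡ 3 (mod 17): 28·t ≡ 3 − 15 = -12 (mod 17).
    Reduce coefficients mod 17: 11·t ≡ 5 (mod 17).
    The inverse of 11 mod 17 is 14 (since 11·14 = 154 = 9·17 + 1), so t ≡ 14·5 = 70 ≡ 2 (mod 17).
    Then x = 15 + 28·2 = 71, valid modulo lcm(28, 17) = 476: x ≡ 71 (mod 476).
  Combine with x ≡ 2 (mod 9); new modulus lcm = 4284.
    Write x = 71 + 476·t and substitute into x ≡ 2 (mod 9): 476·t ≡ 2 − 71 = -69 (mod 9).
    Reduce coefficients mod 9: 8·t ≡ 3 (mod 9).
    The inverse of 8 mod 9 is 8 (since 8·8 = 64 = 7·9 + 1), so t ≡ 8·3 = 24 ≡ 6 (mod 9).
    Then x = 71 + 476·6 = 2927, valid modulo lcm(476, 9) = 4284: x ≡ 2927 (mod 4284).
Verify against each original: 2927 mod 7 = 1, 2927 mod 4 = 3, 2927 mod 17 = 3, 2927 mod 9 = 2.

x ≡ 2927 (mod 4284).


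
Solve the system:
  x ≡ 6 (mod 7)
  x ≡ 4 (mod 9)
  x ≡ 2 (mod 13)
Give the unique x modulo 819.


Moduli 7, 9, 13 are pairwise coprime; by CRT there is a unique solution modulo M = 7 · 9 · 13 = 819.
Solve pairwise, accumulating the modulus:
  Start with x ≡ 6 (mod 7).
  Combine with x ≡ 4 (mod 9): since gcd(7, 9) = 1, we get a unique residue mod 63.
    Write x = 6 + 7·t and substitute into x ≡ 4 (mod 9): 7·t ≡ 4 − 6 = -2 (mod 9).
    Reduce coefficients mod 9: 7·t ≡ 7 (mod 9).
    The inverse of 7 mod 9 is 4 (since 7·4 = 28 = 3·9 + 1), so t ≡ 4·7 = 28 ≡ 1 (mod 9).
    Then x = 6 + 7·1 = 13, valid modulo lcm(7, 9) = 63: x ≡ 13 (mod 63).
  Combine with x ≡ 2 (mod 13): since gcd(63, 13) = 1, we get a unique residue mod 819.
    Write x = 13 + 63·t and substitute into x ≡ 2 (mod 13): 63·t ≡ 2 − 13 = -11 (mod 13).
    Reduce coefficients mod 13: 11·t ≡ 2 (mod 13).
    The inverse of 11 mod 13 is 6 (since 11·6 = 66 = 5·13 + 1), so t ≡ 6·2 = 12 ≡ 12 (mod 13).
    Then x = 13 + 63·12 = 769, valid modulo lcm(63, 13) = 819: x ≡ 769 (mod 819).
Verify: 769 mod 7 = 6 ✓, 769 mod 9 = 4 ✓, 769 mod 13 = 2 ✓.

x ≡ 769 (mod 819).


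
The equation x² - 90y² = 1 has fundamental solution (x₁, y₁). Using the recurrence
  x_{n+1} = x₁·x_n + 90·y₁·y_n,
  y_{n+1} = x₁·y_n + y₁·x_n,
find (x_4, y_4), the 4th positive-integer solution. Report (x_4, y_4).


Step 1: Find the fundamental solution (x₁, y₁) of x² - 90y² = 1.
  Expand √90 as a continued fraction. a₀ = ⌊√90⌋ = 9; iterate m_{k+1} = d_k·a_k − m_k, d_{k+1} = (90 − m_{k+1}²)/d_k, a_{k+1} = ⌊(a₀ + m_{k+1})/d_{k+1}⌋ (starting m₀ = 0, d₀ = 1), with convergents p_k = a_k·p_{k-1} + p_{k-2}, q_k = a_k·q_{k-1} + q_{k-2} (p₋₁ = 1, q₋₁ = 0):
  k = 0: a₀ = 9; p₀/q₀ = 9/1; p₀² − 90·q₀² = 81 − 90 = -9.
  k = 1: m = 9, d = 9, a = ⌊(9 + 9)/9⌋ = 2; p/q = (2·9 + 1)/(2·1 + 0) = 19/2; p² − 90·q² = 361 − 360 = 1.
  The first convergent with p² − 90·q² = 1 gives the fundamental solution (x₁, y₁) = (19, 2).
Step 2: Apply the recurrence (x_{n+1}, y_{n+1}) = (x₁x_n + 90y₁y_n, x₁y_n + y₁x_n) repeatedly.
  From (x_1, y_1) = (19, 2): x_2 = 19·19 + 90·2·2 = 721; y_2 = 19·2 + 2·19 = 76.
  From (x_2, y_2) = (721, 76): x_3 = 19·721 + 90·2·76 = 27379; y_3 = 19·76 + 2·721 = 2886.
  From (x_3, y_3) = (27379, 2886): x_4 = 19·27379 + 90·2·2886 = 1039681; y_4 = 19·2886 + 2·27379 = 109592.
Step 3: Verify x_4² - 90·y_4² = 1080936581761 - 1080936581760 = 1 (should be 1). ✓

(x_1, y_1) = (19, 2); (x_4, y_4) = (1039681, 109592).


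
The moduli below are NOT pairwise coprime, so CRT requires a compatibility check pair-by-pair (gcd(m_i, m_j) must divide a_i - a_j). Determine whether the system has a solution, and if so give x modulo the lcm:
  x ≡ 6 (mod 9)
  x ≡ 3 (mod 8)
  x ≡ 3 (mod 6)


Moduli 9, 8, 6 are not pairwise coprime, so CRT works modulo lcm(m_i) when all pairwise compatibility conditions hold.
Pairwise compatibility: gcd(m_i, m_j) must divide a_i - a_j for every pair.
Merge one congruence at a time:
  Start: x ≡ 6 (mod 9).
  Combine with x ≡ 3 (mod 8): gcd(9, 8) = 1; 3 - 6 = -3, which IS divisible by 1, so compatible.
    Write x = 6 + 9·t and substitute into x ≡ 3 (mod 8): 9·t ≡ 3 − 6 = -3 (mod 8).
    Reduce coefficients mod 8: 1·t ≡ 5 (mod 8).
    So t ≡ 5 (mod 8).
    Then x = 6 + 9·5 = 51, valid modulo lcm(9, 8) = 72: x ≡ 51 (mod 72).
  Combine with x ≡ 3 (mod 6): gcd(72, 6) = 6; 3 - 51 = -48, which IS divisible by 6, so compatible.
    Write x = 51 + 72·t and substitute into x ≡ 3 (mod 6): 72·t ≡ 3 − 51 = -48 (mod 6).
    Divide the congruence (and modulus) by g = 6: 12·t ≡ -8 (mod 1).
    Modulo 1 every t works; take t = 0.
    Then x = 51 + 72·0 = 51, valid modulo lcm(72, 6) = 72: x ≡ 51 (mod 72).
Verify: 51 mod 9 = 6, 51 mod 8 = 3, 51 mod 6 = 3.

x ≡ 51 (mod 72).


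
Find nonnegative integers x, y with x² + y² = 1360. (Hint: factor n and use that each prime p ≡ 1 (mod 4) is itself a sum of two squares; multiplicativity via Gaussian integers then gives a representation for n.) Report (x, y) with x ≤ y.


Step 1: Factor n = 1360 = 2^4 · 5 · 17.
Step 2: Check the mod-4 condition on each prime factor: 2 = 2 (special); 5 ≡ 1 (mod 4), exponent 1; 17 ≡ 1 (mod 4), exponent 1.
All primes ≡ 3 (mod 4) appear to even exponent (or don't appear), so by the two-squares theorem n IS expressible as a sum of two squares.
Step 3: Build a representation. Group n = k² · m with k = 4 and m = 5 · 17 = 85 (a product of primes ≡ 1 (mod 4)); a representation of m scales to one of n via (k·x)² + (k·y)² = k²(x² + y²). Each prime p ≡ 1 (mod 4) is itself a sum of two squares; find a² by testing p − a² for a perfect square:
  5: 5 − 1² = 4 = 2² ⇒ 5 = 1² + 2².
  17: 17 − 1² = 16 = 4² ⇒ 17 = 1² + 4².
  Combine using the Brahmagupta–Fibonacci identity (a² + b²)(c² + d²) = (ac − bd)² + (ad + bc)² = (ac + bd)² + (ad − bc)²:
  5 · 17 = 85: from (1² + 2²)(1² + 4²), take (1·1 − 2·4, 1·4 + 2·1) = (1 − 8, 4 + 2) = (-7, 6); dropping signs (only squares matter) gives (7, 6); check 7² + 6² = 49 + 36 = 85 ✓.
  Scale by k = 4: (4·7, 4·6) = (28, 24).
Step 4: Order so x ≤ y and verify: 24² + 28² = 576 + 784 = 1360 = n. ✓

n = 1360 = 24² + 28² (one valid representation with x ≤ y).


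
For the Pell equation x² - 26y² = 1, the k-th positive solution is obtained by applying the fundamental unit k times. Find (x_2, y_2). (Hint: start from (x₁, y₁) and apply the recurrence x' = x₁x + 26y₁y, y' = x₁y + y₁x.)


Step 1: Find the fundamental solution (x₁, y₁) of x² - 26y² = 1.
  Expand √26 as a continued fraction. a₀ = ⌊√26⌋ = 5; iterate m_{k+1} = d_k·a_k − m_k, d_{k+1} = (26 − m_{k+1}²)/d_k, a_{k+1} = ⌊(a₀ + m_{k+1})/d_{k+1}⌋ (starting m₀ = 0, d₀ = 1), with convergents p_k = a_k·p_{k-1} + p_{k-2}, q_k = a_k·q_{k-1} + q_{k-2} (p₋₁ = 1, q₋₁ = 0):
  k = 0: a₀ = 5; p₀/q₀ = 5/1; p₀² − 26·q₀² = 25 − 26 = -1.
  k = 1: m = 5, d = 1, a = ⌊(5 + 5)/1⌋ = 10; p/q = (10·5 + 1)/(10·1 + 0) = 51/10; p² − 26·q² = 2601 − 2600 = 1.
  The first convergent with p² − 26·q² = 1 gives the fundamental solution (x₁, y₁) = (51, 10).
Step 2: Apply the recurrence (x_{n+1}, y_{n+1}) = (x₁x_n + 26y₁y_n, x₁y_n + y₁x_n) repeatedly.
  From (x_1, y_1) = (51, 10): x_2 = 51·51 + 26·10·10 = 5201; y_2 = 51·10 + 10·51 = 1020.
Step 3: Verify x_2² - 26·y_2² = 27050401 - 27050400 = 1 (should be 1). ✓

(x_1, y_1) = (51, 10); (x_2, y_2) = (5201, 1020).


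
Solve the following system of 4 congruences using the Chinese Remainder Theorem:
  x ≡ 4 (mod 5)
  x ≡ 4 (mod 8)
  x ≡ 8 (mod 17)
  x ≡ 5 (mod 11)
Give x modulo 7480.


Product of moduli M = 5 · 8 · 17 · 11 = 7480.
Merge one congruence at a time:
  Start: x ≡ 4 (mod 5).
  Combine with x ≡ 4 (mod 8); new modulus lcm = 40.
    Write x = 4 + 5·t and substitute into x ≡ 4 (mod 8): 5·t ≡ 4 − 4 = 0 (mod 8).
    The inverse of 5 mod 8 is 5 (since 5·5 = 25 = 3·8 + 1), so t ≡ 5·0 = 0 ≡ 0 (mod 8).
    Then x = 4 + 5·0 = 4, valid modulo lcm(5, 8) = 40: x ≡ 4 (mod 40).
  Combine with x ≡ 8 (mod 17); new modulus lcm = 680.
    Write x = 4 + 40·t and substitute into x ≡ 8 (mod 17): 40·t ≡ 8 − 4 = 4 (mod 17).
    Reduce coefficients mod 17: 6·t ≡ 4 (mod 17).
    The inverse of 6 mod 17 is 3 (since 6·3 = 18 = 1·17 + 1), so t ≡ 3·4 = 12 ≡ 12 (mod 17).
    Then x = 4 + 40·12 = 484, valid modulo lcm(40, 17) = 680: x ≡ 484 (mod 680).
  Combine with x ≡ 5 (mod 11); new modulus lcm = 7480.
    Write x = 484 + 680·t and substitute into x ≡ 5 (mod 11): 680·t ≡ 5 − 484 = -479 (mod 11).
    Reduce coefficients mod 11: 9·t ≡ 5 (mod 11).
    The inverse of 9 mod 11 is 5 (since 9·5 = 45 = 4·11 + 1), so t ≡ 5·5 = 25 ≡ 3 (mod 11).
    Then x = 484 + 680·3 = 2524, valid modulo lcm(680, 11) = 7480: x ≡ 2524 (mod 7480).
Verify against each original: 2524 mod 5 = 4, 2524 mod 8 = 4, 2524 mod 17 = 8, 2524 mod 11 = 5.

x ≡ 2524 (mod 7480).


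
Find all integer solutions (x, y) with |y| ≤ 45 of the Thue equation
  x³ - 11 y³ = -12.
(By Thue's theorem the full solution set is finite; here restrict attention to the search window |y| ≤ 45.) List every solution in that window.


The equation is x³ - 11y³ = -12. For fixed y, x³ = 11·y³ − 12, so a solution requires the RHS to be a perfect cube.
Strategy: iterate y from -45 to 45, compute RHS = 11·y³ − 12, and check whether it is a (positive or negative) perfect cube.
Check small values of y:
  y = 0: RHS = -12 is not a perfect cube.
  y = 1: RHS = -1 = (-1)³ ⇒ x = -1 works.
  y = -1: RHS = -23 is not a perfect cube.
  y = 2: RHS = 76 is not a perfect cube.
  y = -2: RHS = -100 is not a perfect cube.
  y = 3: RHS = 285 is not a perfect cube.
  y = -3: RHS = -309 is not a perfect cube.
Continuing the search up to |y| = 45 finds no further solutions beyond those listed.
Collected solutions: (-1, 1).

Solutions (with |y| ≤ 45): (-1, 1).


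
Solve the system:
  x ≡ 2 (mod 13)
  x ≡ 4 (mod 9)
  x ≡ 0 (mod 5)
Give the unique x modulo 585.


Moduli 13, 9, 5 are pairwise coprime; by CRT there is a unique solution modulo M = 13 · 9 · 5 = 585.
Solve pairwise, accumulating the modulus:
  Start with x ≡ 2 (mod 13).
  Combine with x ≡ 4 (mod 9): since gcd(13, 9) = 1, we get a unique residue mod 117.
    Write x = 2 + 13·t and substitute into x ≡ 4 (mod 9): 13·t ≡ 4 − 2 = 2 (mod 9).
    Reduce coefficients mod 9: 4·t ≡ 2 (mod 9).
    The inverse of 4 mod 9 is 7 (since 4·7 = 28 = 3·9 + 1), so t ≡ 7·2 = 14 ≡ 5 (mod 9).
    Then x = 2 + 13·5 = 67, valid modulo lcm(13, 9) = 117: x ≡ 67 (mod 117).
  Combine with x ≡ 0 (mod 5): since gcd(117, 5) = 1, we get a unique residue mod 585.
    Write x = 67 + 117·t and substitute into x ≡ 0 (mod 5): 117·t ≡ 0 − 67 = -67 (mod 5).
    Reduce coefficients mod 5: 2·t ≡ 3 (mod 5).
    The inverse of 2 mod 5 is 3 (since 2·3 = 6 = 1·5 + 1), so t ≡ 3·3 = 9 ≡ 4 (mod 5).
    Then x = 67 + 117·4 = 535, valid modulo lcm(117, 5) = 585: x ≡ 535 (mod 585).
Verify: 535 mod 13 = 2 ✓, 535 mod 9 = 4 ✓, 535 mod 5 = 0 ✓.

x ≡ 535 (mod 585).


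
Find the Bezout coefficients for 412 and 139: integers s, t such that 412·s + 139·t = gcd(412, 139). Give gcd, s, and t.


Euclidean algorithm on (412, 139) — divide until remainder is 0:
  412 = 2 · 139 + 134
  139 = 1 · 134 + 5
  134 = 26 · 5 + 4
  5 = 1 · 4 + 1
  4 = 4 · 1 + 0
gcd(412, 139) = 1.
Track Bezout coefficients alongside the remainders: start with r₀ = 412 = a·1 + b·0 (s = 1, t = 0) and r₁ = 139 = a·0 + b·1 (s = 0, t = 1); each new remainder r_{k+1} = r_{k-1} − q_k·r_k inherits s_{k+1} = s_{k-1} − q_k·s_k, t_{k+1} = t_{k-1} − q_k·t_k, so r_k = a·s_k + b·t_k at every step:
  q = 2: r = 134, s = 1 − 2·0 = 1, t = 0 − 2·1 = -2  (check: 412·1 + 139·(-2) = 134)
  q = 1: r = 5, s = 0 − 1·1 = -1, t = 1 − 1·(-2) = 3  (check: 412·(-1) + 139·3 = 5)
  q = 26: r = 4, s = 1 − 26·(-1) = 27, t = -2 − 26·3 = -80  (check: 412·27 + 139·(-80) = 4)
  q = 1: r = 1, s = -1 − 1·27 = -28, t = 3 − 1·(-80) = 83  (check: 412·(-28) + 139·83 = 1)
The row with r = 1 (the gcd) gives the Bezout coefficients s = -28, t = 83.
Result: 412 · (-28) + 139 · (83) = 1.

gcd(412, 139) = 1; s = -28, t = 83 (check: 412·(-28) + 139·83 = 1).


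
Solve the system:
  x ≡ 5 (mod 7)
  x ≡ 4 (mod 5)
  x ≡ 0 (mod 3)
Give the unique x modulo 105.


Moduli 7, 5, 3 are pairwise coprime; by CRT there is a unique solution modulo M = 7 · 5 · 3 = 105.
Solve pairwise, accumulating the modulus:
  Start with x ≡ 5 (mod 7).
  Combine with x ≡ 4 (mod 5): since gcd(7, 5) = 1, we get a unique residue mod 35.
    Write x = 5 + 7·t and substitute into x ≡ 4 (mod 5): 7·t ≡ 4 − 5 = -1 (mod 5).
    Reduce coefficients mod 5: 2·t ≡ 4 (mod 5).
    The inverse of 2 mod 5 is 3 (since 2·3 = 6 = 1·5 + 1), so t ≡ 3·4 = 12 ≡ 2 (mod 5).
    Then x = 5 + 7·2 = 19, valid modulo lcm(7, 5) = 35: x ≡ 19 (mod 35).
  Combine with x ≡ 0 (mod 3): since gcd(35, 3) = 1, we get a unique residue mod 105.
    Write x = 19 + 35·t and substitute into x ≡ 0 (mod 3): 35·t ≡ 0 − 19 = -19 (mod 3).
    Reduce coefficients mod 3: 2·t ≡ 2 (mod 3).
    The inverse of 2 mod 3 is 2 (since 2·2 = 4 = 1·3 + 1), so t ≡ 2·2 = 4 ≡ 1 (mod 3).
    Then x = 19 + 35·1 = 54, valid modulo lcm(35, 3) = 105: x ≡ 54 (mod 105).
Verify: 54 mod 7 = 5 ✓, 54 mod 5 = 4 ✓, 54 mod 3 = 0 ✓.

x ≡ 54 (mod 105).


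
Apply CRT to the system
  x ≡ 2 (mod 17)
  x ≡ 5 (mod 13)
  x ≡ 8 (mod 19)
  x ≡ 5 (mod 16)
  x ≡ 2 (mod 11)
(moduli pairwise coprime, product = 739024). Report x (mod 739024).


Product of moduli M = 17 · 13 · 19 · 16 · 11 = 739024.
Merge one congruence at a time:
  Start: x ≡ 2 (mod 17).
  Combine with x ≡ 5 (mod 13); new modulus lcm = 221.
    Write x = 2 + 17·t and substitute into x ≡ 5 (mod 13): 17·t ≡ 5 − 2 = 3 (mod 13).
    Reduce coefficients mod 13: 4·t ≡ 3 (mod 13).
    The inverse of 4 mod 13 is 10 (since 4·10 = 40 = 3·13 + 1), so t ≡ 10·3 = 30 ≡ 4 (mod 13).
    Then x = 2 + 17·4 = 70, valid modulo lcm(17, 13) = 221: x ≡ 70 (mod 221).
  Combine with x ≡ 8 (mod 19); new modulus lcm = 4199.
    Write x = 70 + 221·t and substitute into x ≡ 8 (mod 19): 221·t ≡ 8 − 70 = -62 (mod 19).
    Reduce coefficients mod 19: 12·t ≡ 14 (mod 19).
    The inverse of 12 mod 19 is 8 (since 12·8 = 96 = 5·19 + 1), so t ≡ 8·14 = 112 ≡ 17 (mod 19).
    Then x = 70 + 221·17 = 3827, valid modulo lcm(221, 19) = 4199: x ≡ 3827 (mod 4199).
  Combine with x ≡ 5 (mod 16); new modulus lcm = 67184.
    Write x = 3827 + 4199·t and substitute into x ≡ 5 (mod 16): 4199·t ≡ 5 − 3827 = -3822 (mod 16).
    Reduce coefficients mod 16: 7·t ≡ 2 (mod 16).
    The inverse of 7 mod 16 is 7 (since 7·7 = 49 = 3·16 + 1), so t ≡ 7·2 = 14 ≡ 14 (mod 16).
    Then x = 3827 + 4199·14 = 62613, valid modulo lcm(4199, 16) = 67184: x ≡ 62613 (mod 67184).
  Combine with x ≡ 2 (mod 11); new modulus lcm = 739024.
    Write x = 62613 + 67184·t and substitute into x ≡ 2 (mod 11): 67184·t ≡ 2 − 62613 = -62611 (mod 11).
    Reduce coefficients mod 11: 7·t ≡ 1 (mod 11).
    The inverse of 7 mod 11 is 8 (since 7·8 = 56 = 5·11 + 1), so t ≡ 8·1 = 8 ≡ 8 (mod 11).
    Then x = 62613 + 67184·8 = 600085, valid modulo lcm(67184, 11) = 739024: x ≡ 600085 (mod 739024).
Verify against each original: 600085 mod 17 = 2, 600085 mod 13 = 5, 600085 mod 19 = 8, 600085 mod 16 = 5, 600085 mod 11 = 2.

x ≡ 600085 (mod 739024).


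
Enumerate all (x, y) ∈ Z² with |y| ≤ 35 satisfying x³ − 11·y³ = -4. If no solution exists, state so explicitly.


The equation is x³ - 11y³ = -4. For fixed y, x³ = 11·y³ − 4, so a solution requires the RHS to be a perfect cube.
Strategy: iterate y from -35 to 35, compute RHS = 11·y³ − 4, and check whether it is a (positive or negative) perfect cube.
Check small values of y:
  y = 0: RHS = -4 is not a perfect cube.
  y = 1: RHS = 7 is not a perfect cube.
  y = -1: RHS = -15 is not a perfect cube.
  y = 2: RHS = 84 is not a perfect cube.
  y = -2: RHS = -92 is not a perfect cube.
  y = 3: RHS = 293 is not a perfect cube.
  y = -3: RHS = -301 is not a perfect cube.
Continuing the search up to |y| = 35 finds no solutions either.
No (x, y) in the scanned range satisfies the equation.

No integer solutions with |y| ≤ 35.


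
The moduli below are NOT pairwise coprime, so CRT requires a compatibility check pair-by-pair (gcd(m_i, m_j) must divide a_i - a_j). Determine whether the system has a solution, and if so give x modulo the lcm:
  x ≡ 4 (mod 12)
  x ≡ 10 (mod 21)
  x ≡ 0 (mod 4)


Moduli 12, 21, 4 are not pairwise coprime, so CRT works modulo lcm(m_i) when all pairwise compatibility conditions hold.
Pairwise compatibility: gcd(m_i, m_j) must divide a_i - a_j for every pair.
Merge one congruence at a time:
  Start: x ≡ 4 (mod 12).
  Combine with x ≡ 10 (mod 21): gcd(12, 21) = 3; 10 - 4 = 6, which IS divisible by 3, so compatible.
    Write x = 4 + 12·t and substitute into x ≡ 10 (mod 21): 12·t ≡ 10 − 4 = 6 (mod 21).
    Divide the congruence (and modulus) by g = 3: 4·t ≡ 2 (mod 7).
    The inverse of 4 mod 7 is 2 (since 4·2 = 8 = 1·7 + 1), so t ≡ 2·2 = 4 ≡ 4 (mod 7).
    Then x = 4 + 12·4 = 52, valid modulo lcm(12, 21) = 84: x ≡ 52 (mod 84).
  Combine with x ≡ 0 (mod 4): gcd(84, 4) = 4; 0 - 52 = -52, which IS divisible by 4, so compatible.
    Write x = 52 + 84·t and substitute into x ≡ 0 (mod 4): 84·t ≡ 0 − 52 = -52 (mod 4).
    Divide the congruence (and modulus) by g = 4: 21·t ≡ -13 (mod 1).
    Modulo 1 every t works; take t = 0.
    Then x = 52 + 84·0 = 52, valid modulo lcm(84, 4) = 84: x ≡ 52 (mod 84).
Verify: 52 mod 12 = 4, 52 mod 21 = 10, 52 mod 4 = 0.

x ≡ 52 (mod 84).


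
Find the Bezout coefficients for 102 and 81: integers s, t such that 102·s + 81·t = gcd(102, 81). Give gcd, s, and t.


Euclidean algorithm on (102, 81) — divide until remainder is 0:
  102 = 1 · 81 + 21
  81 = 3 · 21 + 18
  21 = 1 · 18 + 3
  18 = 6 · 3 + 0
gcd(102, 81) = 3.
Track Bezout coefficients alongside the remainders: start with r₀ = 102 = a·1 + b·0 (s = 1, t = 0) and r₁ = 81 = a·0 + b·1 (s = 0, t = 1); each new remainder r_{k+1} = r_{k-1} − q_k·r_k inherits s_{k+1} = s_{k-1} − q_k·s_k, t_{k+1} = t_{k-1} − q_k·t_k, so r_k = a·s_k + b·t_k at every step:
  q = 1: r = 21, s = 1 − 1·0 = 1, t = 0 − 1·1 = -1  (check: 102·1 + 81·(-1) = 21)
  q = 3: r = 18, s = 0 − 3·1 = -3, t = 1 − 3·(-1) = 4  (check: 102·(-3) + 81·4 = 18)
  q = 1: r = 3, s = 1 − 1·(-3) = 4, t = -1 − 1·4 = -5  (check: 102·4 + 81·(-5) = 3)
The row with r = 3 (the gcd) gives the Bezout coefficients s = 4, t = -5.
Result: 102 · (4) + 81 · (-5) = 3.

gcd(102, 81) = 3; s = 4, t = -5 (check: 102·4 + 81·(-5) = 3).


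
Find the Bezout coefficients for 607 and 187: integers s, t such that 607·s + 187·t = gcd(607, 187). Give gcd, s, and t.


Euclidean algorithm on (607, 187) — divide until remainder is 0:
  607 = 3 · 187 + 46
  187 = 4 · 46 + 3
  46 = 15 · 3 + 1
  3 = 3 · 1 + 0
gcd(607, 187) = 1.
Track Bezout coefficients alongside the remainders: start with r₀ = 607 = a·1 + b·0 (s = 1, t = 0) and r₁ = 187 = a·0 + b·1 (s = 0, t = 1); each new remainder r_{k+1} = r_{k-1} − q_k·r_k inherits s_{k+1} = s_{k-1} − q_k·s_k, t_{k+1} = t_{k-1} − q_k·t_k, so r_k = a·s_k + b·t_k at every step:
  q = 3: r = 46, s = 1 − 3·0 = 1, t = 0 − 3·1 = -3  (check: 607·1 + 187·(-3) = 46)
  q = 4: r = 3, s = 0 − 4·1 = -4, t = 1 − 4·(-3) = 13  (check: 607·(-4) + 187·13 = 3)
  q = 15: r = 1, s = 1 − 15·(-4) = 61, t = -3 − 15·13 = -198  (check: 607·61 + 187·(-198) = 1)
The row with r = 1 (the gcd) gives the Bezout coefficients s = 61, t = -198.
Result: 607 · (61) + 187 · (-198) = 1.

gcd(607, 187) = 1; s = 61, t = -198 (check: 607·61 + 187·(-198) = 1).


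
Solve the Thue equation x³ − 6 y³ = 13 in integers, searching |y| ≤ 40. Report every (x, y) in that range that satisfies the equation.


The equation is x³ - 6y³ = 13. For fixed y, x³ = 6·y³ + 13, so a solution requires the RHS to be a perfect cube.
Strategy: iterate y from -40 to 40, compute RHS = 6·y³ + 13, and check whether it is a (positive or negative) perfect cube.
Check small values of y:
  y = 0: RHS = 13 is not a perfect cube.
  y = 1: RHS = 19 is not a perfect cube.
  y = -1: RHS = 7 is not a perfect cube.
  y = 2: RHS = 61 is not a perfect cube.
  y = -2: RHS = -35 is not a perfect cube.
  y = 3: RHS = 175 is not a perfect cube.
  y = -3: RHS = -149 is not a perfect cube.
Continuing the search up to |y| = 40 finds no solutions either.
No (x, y) in the scanned range satisfies the equation.

No integer solutions with |y| ≤ 40.


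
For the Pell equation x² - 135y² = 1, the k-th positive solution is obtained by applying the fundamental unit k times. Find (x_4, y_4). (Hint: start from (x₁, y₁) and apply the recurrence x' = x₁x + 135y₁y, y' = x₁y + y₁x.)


Step 1: Find the fundamental solution (x₁, y₁) of x² - 135y² = 1.
  Expand √135 as a continued fraction. a₀ = ⌊√135⌋ = 11; iterate m_{k+1} = d_k·a_k − m_k, d_{k+1} = (135 − m_{k+1}²)/d_k, a_{k+1} = ⌊(a₀ + m_{k+1})/d_{k+1}⌋ (starting m₀ = 0, d₀ = 1), with convergents p_k = a_k·p_{k-1} + p_{k-2}, q_k = a_k·q_{k-1} + q_{k-2} (p₋₁ = 1, q₋₁ = 0):
  k = 0: a₀ = 11; p₀/q₀ = 11/1; p₀² − 135·q₀² = 121 − 135 = -14.
  k = 1: m = 11, d = 14, a = ⌊(11 + 11)/14⌋ = 1; p/q = (1·11 + 1)/(1·1 + 0) = 12/1; p² − 135·q² = 144 − 135 = 9.
  k = 2: m = 3, d = 9, a = ⌊(11 + 3)/9⌋ = 1; p/q = (1·12 + 11)/(1·1 + 1) = 23/2; p² − 135·q² = 529 − 540 = -11.
  k = 3: m = 6, d = 11, a = ⌊(11 + 6)/11⌋ = 1; p/q = (1·23 + 12)/(1·2 + 1) = 35/3; p² − 135·q² = 1225 − 1215 = 10.
  k = 4: m = 5, d = 10, a = ⌊(11 + 5)/10⌋ = 1; p/q = (1·35 + 23)/(1·3 + 2) = 58/5; p² − 135·q² = 3364 − 3375 = -11.
  k = 5: m = 5, d = 11, a = ⌊(11 + 5)/11⌋ = 1; p/q = (1·58 + 35)/(1·5 + 3) = 93/8; p² − 135·q² = 8649 − 8640 = 9.
  k = 6: m = 6, d = 9, a = ⌊(11 + 6)/9⌋ = 1; p/q = (1·93 + 58)/(1·8 + 5) = 151/13; p² − 135·q² = 22801 − 22815 = -14.
  k = 7: m = 3, d = 14, a = ⌊(11 + 3)/14⌋ = 1; p/q = (1·151 + 93)/(1·13 + 8) = 244/21; p² − 135·q² = 59536 − 59535 = 1.
  The first convergent with p² − 135·q² = 1 gives the fundamental solution (x₁, y₁) = (244, 21).
Step 2: Apply the recurrence (x_{n+1}, y_{n+1}) = (x₁x_n + 135y₁y_n, x₁y_n + y₁x_n) repeatedly.
  From (x_1, y_1) = (244, 21): x_2 = 244·244 + 135·21·21 = 119071; y_2 = 244·21 + 21·244 = 10248.
  From (x_2, y_2) = (119071, 10248): x_3 = 244·119071 + 135·21·10248 = 58106404; y_3 = 244·10248 + 21·119071 = 5001003.
  From (x_3, y_3) = (58106404, 5001003): x_4 = 244·58106404 + 135·21·5001003 = 28355806081; y_4 = 244·5001003 + 21·58106404 = 2440479216.
Step 3: Verify x_4² - 135·y_4² = 804051738503276578561 - 804051738503276578560 = 1 (should be 1). ✓

(x_1, y_1) = (244, 21); (x_4, y_4) = (28355806081, 2440479216).


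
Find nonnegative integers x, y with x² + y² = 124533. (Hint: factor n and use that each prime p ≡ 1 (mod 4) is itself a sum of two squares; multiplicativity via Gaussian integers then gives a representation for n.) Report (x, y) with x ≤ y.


Step 1: Factor n = 124533 = 3^2 · 101 · 137.
Step 2: Check the mod-4 condition on each prime factor: 3 ≡ 3 (mod 4), exponent 2 (must be even); 101 ≡ 1 (mod 4), exponent 1; 137 ≡ 1 (mod 4), exponent 1.
All primes ≡ 3 (mod 4) appear to even exponent (or don't appear), so by the two-squares theorem n IS expressible as a sum of two squares.
Step 3: Build a representation. Group n = k² · m with k = 3 and m = 101 · 137 = 13837 (a product of primes ≡ 1 (mod 4)); a representation of m scales to one of n via (k·x)² + (k·y)² = k²(x² + y²). Each prime p ≡ 1 (mod 4) is itself a sum of two squares; find a² by testing p − a² for a perfect square:
  101: 101 − 1² = 100 = 10² ⇒ 101 = 1² + 10².
  137: 137 − 1² = 136, 137 − 2² = 133, 137 − 3² = 128, 137 − 4² = 121 = 11² ⇒ 137 = 4² + 11².
  Combine using the Brahmagupta–Fibonacci identity (a² + b²)(c² + d²) = (ac − bd)² + (ad + bc)² = (ac + bd)² + (ad − bc)²:
  101 · 137 = 13837: from (1² + 10²)(4² + 11²), take (1·4 − 10·11, 1·11 + 10·4) = (4 − 110, 11 + 40) = (-106, 51); dropping signs (only squares matter) gives (106, 51); check 106² + 51² = 11236 + 2601 = 13837 ✓.
  Scale by k = 3: (3·106, 3·51) = (318, 153).
Step 4: Order so x ≤ y and verify: 153² + 318² = 23409 + 101124 = 124533 = n. ✓

n = 124533 = 153² + 318² (one valid representation with x ≤ y).


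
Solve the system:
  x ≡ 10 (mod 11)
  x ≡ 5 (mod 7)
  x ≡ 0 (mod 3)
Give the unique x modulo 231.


Moduli 11, 7, 3 are pairwise coprime; by CRT there is a unique solution modulo M = 11 · 7 · 3 = 231.
Solve pairwise, accumulating the modulus:
  Start with x ≡ 10 (mod 11).
  Combine with x ≡ 5 (mod 7): since gcd(11, 7) = 1, we get a unique residue mod 77.
    Write x = 10 + 11·t and substitute into x ≡ 5 (mod 7): 11·t ≡ 5 − 10 = -5 (mod 7).
    Reduce coefficients mod 7: 4·t ≡ 2 (mod 7).
    The inverse of 4 mod 7 is 2 (since 4·2 = 8 = 1·7 + 1), so t ≡ 2·2 = 4 ≡ 4 (mod 7).
    Then x = 10 + 11·4 = 54, valid modulo lcm(11, 7) = 77: x ≡ 54 (mod 77).
  Combine with x ≡ 0 (mod 3): since gcd(77, 3) = 1, we get a unique residue mod 231.
    Write x = 54 + 77·t and substitute into x ≡ 0 (mod 3): 77·t ≡ 0 − 54 = -54 (mod 3).
    Reduce coefficients mod 3: 2·t ≡ 0 (mod 3).
    The inverse of 2 mod 3 is 2 (since 2·2 = 4 = 1·3 + 1), so t ≡ 2·0 = 0 ≡ 0 (mod 3).
    Then x = 54 + 77·0 = 54, valid modulo lcm(77, 3) = 231: x ≡ 54 (mod 231).
Verify: 54 mod 11 = 10 ✓, 54 mod 7 = 5 ✓, 54 mod 3 = 0 ✓.

x ≡ 54 (mod 231).


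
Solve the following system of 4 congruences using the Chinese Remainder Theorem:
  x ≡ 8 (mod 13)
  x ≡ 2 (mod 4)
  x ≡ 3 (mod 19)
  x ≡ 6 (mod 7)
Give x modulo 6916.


Product of moduli M = 13 · 4 · 19 · 7 = 6916.
Merge one congruence at a time:
  Start: x ≡ 8 (mod 13).
  Combine with x ≡ 2 (mod 4); new modulus lcm = 52.
    Write x = 8 + 13·t and substitute into x ≡ 2 (mod 4): 13·t ≡ 2 − 8 = -6 (mod 4).
    Reduce coefficients mod 4: 1·t ≡ 2 (mod 4).
    So t ≡ 2 (mod 4).
    Then x = 8 + 13·2 = 34, valid modulo lcm(13, 4) = 52: x ≡ 34 (mod 52).
  Combine with x ≡ 3 (mod 19); new modulus lcm = 988.
    Write x = 34 + 52·t and substitute into x ≡ 3 (mod 19): 52·t ≡ 3 − 34 = -31 (mod 19).
    Reduce coefficients mod 19: 14·t ≡ 7 (mod 19).
    The inverse of 14 mod 19 is 15 (since 14·15 = 210 = 11·19 + 1), so t ≡ 15·7 = 105 ≡ 10 (mod 19).
    Then x = 34 + 52·10 = 554, valid modulo lcm(52, 19) = 988: x ≡ 554 (mod 988).
  Combine with x ≡ 6 (mod 7); new modulus lcm = 6916.
    Write x = 554 + 988·t and substitute into x ≡ 6 (mod 7): 988·t ≡ 6 − 554 = -548 (mod 7).
    Reduce coefficients mod 7: 1·t ≡ 5 (mod 7).
    So t ≡ 5 (mod 7).
    Then x = 554 + 988·5 = 5494, valid modulo lcm(988, 7) = 6916: x ≡ 5494 (mod 6916).
Verify against each original: 5494 mod 13 = 8, 5494 mod 4 = 2, 5494 mod 19 = 3, 5494 mod 7 = 6.

x ≡ 5494 (mod 6916).


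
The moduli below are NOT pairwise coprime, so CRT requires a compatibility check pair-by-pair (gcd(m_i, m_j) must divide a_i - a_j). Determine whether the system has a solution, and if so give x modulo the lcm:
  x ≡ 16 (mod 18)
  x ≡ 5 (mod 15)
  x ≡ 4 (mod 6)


Moduli 18, 15, 6 are not pairwise coprime, so CRT works modulo lcm(m_i) when all pairwise compatibility conditions hold.
Pairwise compatibility: gcd(m_i, m_j) must divide a_i - a_j for every pair.
Merge one congruence at a time:
  Start: x ≡ 16 (mod 18).
  Combine with x ≡ 5 (mod 15): gcd(18, 15) = 3, and 5 - 16 = -11 is NOT divisible by 3.
    ⇒ system is inconsistent (no integer solution).

No solution (the system is inconsistent).


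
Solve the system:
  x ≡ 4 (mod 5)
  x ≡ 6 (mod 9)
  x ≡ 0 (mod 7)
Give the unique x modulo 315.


Moduli 5, 9, 7 are pairwise coprime; by CRT there is a unique solution modulo M = 5 · 9 · 7 = 315.
Solve pairwise, accumulating the modulus:
  Start with x ≡ 4 (mod 5).
  Combine with x ≡ 6 (mod 9): since gcd(5, 9) = 1, we get a unique residue mod 45.
    Write x = 4 + 5·t and substitute into x ≡ 6 (mod 9): 5·t ≡ 6 − 4 = 2 (mod 9).
    The inverse of 5 mod 9 is 2 (since 5·2 = 10 = 1·9 + 1), so t ≡ 2·2 = 4 ≡ 4 (mod 9).
    Then x = 4 + 5·4 = 24, valid modulo lcm(5, 9) = 45: x ≡ 24 (mod 45).
  Combine with x ≡ 0 (mod 7): since gcd(45, 7) = 1, we get a unique residue mod 315.
    Write x = 24 + 45·t and substitute into x ≡ 0 (mod 7): 45·t ≡ 0 − 24 = -24 (mod 7).
    Reduce coefficients mod 7: 3·t ≡ 4 (mod 7).
    The inverse of 3 mod 7 is 5 (since 3·5 = 15 = 2·7 + 1), so t ≡ 5·4 = 20 ≡ 6 (mod 7).
    Then x = 24 + 45·6 = 294, valid modulo lcm(45, 7) = 315: x ≡ 294 (mod 315).
Verify: 294 mod 5 = 4 ✓, 294 mod 9 = 6 ✓, 294 mod 7 = 0 ✓.

x ≡ 294 (mod 315).


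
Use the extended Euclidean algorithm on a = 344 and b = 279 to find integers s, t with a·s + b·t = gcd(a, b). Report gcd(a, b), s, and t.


Euclidean algorithm on (344, 279) — divide until remainder is 0:
  344 = 1 · 279 + 65
  279 = 4 · 65 + 19
  65 = 3 · 19 + 8
  19 = 2 · 8 + 3
  8 = 2 · 3 + 2
  3 = 1 · 2 + 1
  2 = 2 · 1 + 0
gcd(344, 279) = 1.
Track Bezout coefficients alongside the remainders: start with r₀ = 344 = a·1 + b·0 (s = 1, t = 0) and r₁ = 279 = a·0 + b·1 (s = 0, t = 1); each new remainder r_{k+1} = r_{k-1} − q_k·r_k inherits s_{k+1} = s_{k-1} − q_k·s_k, t_{k+1} = t_{k-1} − q_k·t_k, so r_k = a·s_k + b·t_k at every step:
  q = 1: r = 65, s = 1 − 1·0 = 1, t = 0 − 1·1 = -1  (check: 344·1 + 279·(-1) = 65)
  q = 4: r = 19, s = 0 − 4·1 = -4, t = 1 − 4·(-1) = 5  (check: 344·(-4) + 279·5 = 19)
  q = 3: r = 8, s = 1 − 3·(-4) = 13, t = -1 − 3·5 = -16  (check: 344·13 + 279·(-16) = 8)
  q = 2: r = 3, s = -4 − 2·13 = -30, t = 5 − 2·(-16) = 37  (check: 344·(-30) + 279·37 = 3)
  q = 2: r = 2, s = 13 − 2·(-30) = 73, t = -16 − 2·37 = -90  (check: 344·73 + 279·(-90) = 2)
  q = 1: r = 1, s = -30 − 1·73 = -103, t = 37 − 1·(-90) = 127  (check: 344·(-103) + 279·127 = 1)
The row with r = 1 (the gcd) gives the Bezout coefficients s = -103, t = 127.
Result: 344 · (-103) + 279 · (127) = 1.

gcd(344, 279) = 1; s = -103, t = 127 (check: 344·(-103) + 279·127 = 1).


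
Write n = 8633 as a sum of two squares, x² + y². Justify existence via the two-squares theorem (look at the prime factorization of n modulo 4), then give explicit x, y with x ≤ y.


Step 1: Factor n = 8633 = 89 · 97.
Step 2: Check the mod-4 condition on each prime factor: 89 ≡ 1 (mod 4), exponent 1; 97 ≡ 1 (mod 4), exponent 1.
All primes ≡ 3 (mod 4) appear to even exponent (or don't appear), so by the two-squares theorem n IS expressible as a sum of two squares.
Step 3: Build a representation. Here n = 89 · 97 is a product of primes ≡ 1 (mod 4). Each prime p ≡ 1 (mod 4) is itself a sum of two squares; find a² by testing p − a² for a perfect square:
  89: 89 − 1² = 88, 89 − 2² = 85, 89 − 3² = 80, 89 − 4² = 73, 89 − 5² = 64 = 8² ⇒ 89 = 5² + 8².
  97: 97 − 1² = 96, 97 − 2² = 93, 97 − 3² = 88, 97 − 4² = 81 = 9² ⇒ 97 = 4² + 9².
  Combine using the Brahmagupta–Fibonacci identity (a² + b²)(c² + d²) = (ac − bd)² + (ad + bc)² = (ac + bd)² + (ad − bc)²:
  89 · 97 = 8633: from (5² + 8²)(4² + 9²), take (5·4 − 8·9, 5·9 + 8·4) = (20 − 72, 45 + 32) = (-52, 77); dropping signs (only squares matter) gives (52, 77); check 52² + 77² = 2704 + 5929 = 8633 ✓.
Step 4: Order so x ≤ y and verify: 52² + 77² = 2704 + 5929 = 8633 = n. ✓

n = 8633 = 52² + 77² (one valid representation with x ≤ y).


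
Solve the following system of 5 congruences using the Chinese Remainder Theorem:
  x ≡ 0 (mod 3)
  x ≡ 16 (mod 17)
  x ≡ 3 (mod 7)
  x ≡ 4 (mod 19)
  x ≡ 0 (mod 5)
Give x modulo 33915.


Product of moduli M = 3 · 17 · 7 · 19 · 5 = 33915.
Merge one congruence at a time:
  Start: x ≡ 0 (mod 3).
  Combine with x ≡ 16 (mod 17); new modulus lcm = 51.
    Write x = 0 + 3·t and substitute into x ≡ 16 (mod 17): 3·t ≡ 16 − 0 = 16 (mod 17).
    The inverse of 3 mod 17 is 6 (since 3·6 = 18 = 1·17 + 1), so t ≡ 6·16 = 96 ≡ 11 (mod 17).
    Then x = 0 + 3·11 = 33, valid modulo lcm(3, 17) = 51: x ≡ 33 (mod 51).
  Combine with x ≡ 3 (mod 7); new modulus lcm = 357.
    Write x = 33 + 51·t and substitute into x ≡ 3 (mod 7): 51·t ≡ 3 − 33 = -30 (mod 7).
    Reduce coefficients mod 7: 2·t ≡ 5 (mod 7).
    The inverse of 2 mod 7 is 4 (since 2·4 = 8 = 1·7 + 1), so t ≡ 4·5 = 20 ≡ 6 (mod 7).
    Then x = 33 + 51·6 = 339, valid modulo lcm(51, 7) = 357: x ≡ 339 (mod 357).
  Combine with x ≡ 4 (mod 19); new modulus lcm = 6783.
    Write x = 339 + 357·t and substitute into x ≡ 4 (mod 19): 357·t ≡ 4 − 339 = -335 (mod 19).
    Reduce coefficients mod 19: 15·t ≡ 7 (mod 19).
    The inverse of 15 mod 19 is 14 (since 15·14 = 210 = 11·19 + 1), so t ≡ 14·7 = 98 ≡ 3 (mod 19).
    Then x = 339 + 357·3 = 1410, valid modulo lcm(357, 19) = 6783: x ≡ 1410 (mod 6783).
  Combine with x ≡ 0 (mod 5); new modulus lcm = 33915.
    Write x = 1410 + 6783·t and substitute into x ≡ 0 (mod 5): 6783·t ≡ 0 − 1410 = -1410 (mod 5).
    Reduce coefficients mod 5: 3·t ≡ 0 (mod 5).
    The inverse of 3 mod 5 is 2 (since 3·2 = 6 = 1·5 + 1), so t ≡ 2·0 = 0 ≡ 0 (mod 5).
    Then x = 1410 + 6783·0 = 1410, valid modulo lcm(6783, 5) = 33915: x ≡ 1410 (mod 33915).
Verify against each original: 1410 mod 3 = 0, 1410 mod 17 = 16, 1410 mod 7 = 3, 1410 mod 19 = 4, 1410 mod 5 = 0.

x ≡ 1410 (mod 33915).
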